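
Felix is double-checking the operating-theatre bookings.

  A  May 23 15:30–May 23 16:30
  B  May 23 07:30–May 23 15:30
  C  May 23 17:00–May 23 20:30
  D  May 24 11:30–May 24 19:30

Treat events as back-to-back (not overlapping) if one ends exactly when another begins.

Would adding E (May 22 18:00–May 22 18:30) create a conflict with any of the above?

No — it doesn't clash with anything

B: starts May 23 07:30 at or after E ends May 22 18:30 → clear.
A: starts May 23 15:30 at or after E ends May 22 18:30 → clear.
C: starts May 23 17:00 at or after E ends May 22 18:30 → clear.
D: starts May 24 11:30 at or after E ends May 22 18:30 → clear.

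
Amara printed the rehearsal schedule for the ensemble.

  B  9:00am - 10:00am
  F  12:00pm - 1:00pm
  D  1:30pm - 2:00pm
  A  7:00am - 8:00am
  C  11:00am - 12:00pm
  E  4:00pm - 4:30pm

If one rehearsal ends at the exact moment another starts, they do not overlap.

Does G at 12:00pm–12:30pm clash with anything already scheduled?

A: ends 8:00am at or before G starts 12:00pm → clear.
B: ends 10:00am at or before G starts 12:00pm → clear.
C: ends 12:00pm at or before G starts 12:00pm → clear.
F: starts 12:00pm before G ends 12:30pm, and ends 1:00pm after G starts 12:00pm → overlap.
D: starts 1:30pm at or after G ends 12:30pm → clear.
E: starts 4:00pm at or after G ends 12:30pm → clear.
G overlaps F.

Yes — it overlaps F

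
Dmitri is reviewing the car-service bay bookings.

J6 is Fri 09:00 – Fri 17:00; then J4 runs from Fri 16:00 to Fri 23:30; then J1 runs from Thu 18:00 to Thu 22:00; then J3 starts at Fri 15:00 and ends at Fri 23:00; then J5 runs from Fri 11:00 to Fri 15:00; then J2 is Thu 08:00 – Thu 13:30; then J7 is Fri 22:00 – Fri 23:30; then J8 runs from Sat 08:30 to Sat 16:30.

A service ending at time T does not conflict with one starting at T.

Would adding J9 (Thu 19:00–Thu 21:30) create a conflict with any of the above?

J2: ends Thu 13:30 at or before J9 starts Thu 19:00 → clear.
J1: starts Thu 18:00 before J9 ends Thu 21:30, and ends Thu 22:00 after J9 starts Thu 19:00 → overlap.
J6: starts Fri 09:00 at or after J9 ends Thu 21:30 → clear.
J5: starts Fri 11:00 at or after J9 ends Thu 21:30 → clear.
J3: starts Fri 15:00 at or after J9 ends Thu 21:30 → clear.
J4: starts Fri 16:00 at or after J9 ends Thu 21:30 → clear.
J7: starts Fri 22:00 at or after J9 ends Thu 21:30 → clear.
J8: starts Sat 08:30 at or after J9 ends Thu 21:30 → clear.
J9 overlaps J1.

Yes — it overlaps J1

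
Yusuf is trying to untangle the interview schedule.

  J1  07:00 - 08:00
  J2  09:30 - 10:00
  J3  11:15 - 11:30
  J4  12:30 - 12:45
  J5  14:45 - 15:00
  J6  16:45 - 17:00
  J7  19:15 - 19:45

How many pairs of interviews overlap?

0

Sorted by start: J1, J2, J3, J4, J5, J6, J7.
J2 starts after J1 ends; J1 is clear from here.
J3 starts after J2 ends; J2 is clear from here.
J4 starts after J3 ends; J3 is clear from here.
J5 starts after J4 ends; J4 is clear from here.
J6 starts after J5 ends; J5 is clear from here.
J7 starts after J6 ends.
No pair overlaps.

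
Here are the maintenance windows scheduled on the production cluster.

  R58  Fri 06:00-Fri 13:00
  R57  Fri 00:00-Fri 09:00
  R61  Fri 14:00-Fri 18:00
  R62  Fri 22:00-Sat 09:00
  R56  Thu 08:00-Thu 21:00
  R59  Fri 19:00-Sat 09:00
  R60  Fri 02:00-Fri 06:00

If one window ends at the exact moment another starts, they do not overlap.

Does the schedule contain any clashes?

Yes

Check each pair: they overlap iff neither finishes before the other starts.
Sorted by start: R56, R57, R60, R58, R61, R59, R62.
R57 starts after R56 ends — done with R56.
R60 starts before R57 ends → R57 and R60 overlap.
That's a conflict, so the schedule is not conflict-free.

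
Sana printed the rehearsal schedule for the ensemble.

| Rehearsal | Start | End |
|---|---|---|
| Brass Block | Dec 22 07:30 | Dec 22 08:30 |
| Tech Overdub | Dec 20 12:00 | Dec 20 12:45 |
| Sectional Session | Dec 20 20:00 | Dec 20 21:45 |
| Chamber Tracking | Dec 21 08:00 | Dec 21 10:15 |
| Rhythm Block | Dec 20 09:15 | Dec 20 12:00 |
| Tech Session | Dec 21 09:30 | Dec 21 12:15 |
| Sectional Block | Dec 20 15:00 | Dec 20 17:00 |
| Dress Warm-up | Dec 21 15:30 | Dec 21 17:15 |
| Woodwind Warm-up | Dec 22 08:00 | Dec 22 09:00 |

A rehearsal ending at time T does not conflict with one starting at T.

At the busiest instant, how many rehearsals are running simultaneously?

2

Walk through starts and ends in time order (an end at T is processed before a start at T):
Dec 20 09:15 start Rhythm Block → 1
Dec 20 12:00 end Rhythm Block → 0
Dec 20 12:00 start Tech Overdub → 1
Dec 20 12:45 end Tech Overdub → 0
Dec 20 15:00 start Sectional Block → 1
Dec 20 17:00 end Sectional Block → 0
Dec 20 20:00 start Sectional Session → 1
Dec 20 21:45 end Sectional Session → 0
Dec 21 08:00 start Chamber Tracking → 1
Dec 21 09:30 start Tech Session → 2
Dec 21 10:15 end Chamber Tracking → 1
Dec 21 12:15 end Tech Session → 0
Dec 21 15:30 start Dress Warm-up → 1
Dec 21 17:15 end Dress Warm-up → 0
Dec 22 07:30 start Brass Block → 1
Dec 22 08:00 start Woodwind Warm-up → 2
Dec 22 08:30 end Brass Block → 1
Dec 22 09:00 end Woodwind Warm-up → 0
Peak is 2, at Dec 21 09:30 (Chamber Tracking, Tech Session).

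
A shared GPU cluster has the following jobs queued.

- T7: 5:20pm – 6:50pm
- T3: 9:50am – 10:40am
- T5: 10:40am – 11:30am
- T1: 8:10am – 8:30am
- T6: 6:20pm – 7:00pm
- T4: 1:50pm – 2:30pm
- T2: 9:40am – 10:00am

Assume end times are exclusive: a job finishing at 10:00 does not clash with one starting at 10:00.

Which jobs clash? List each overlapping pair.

Sorted by start: T1, T2, T3, T5, T4, T7, T6.
T2 starts after T1 ends; T1 is clear from here.
T3 starts before T2 ends → T2 and T3 overlap.
T5 starts after T2 ends; T2 is clear from here.
T5 starts exactly when T3 ends (back-to-back, no overlap); T3 is clear from here.
T4 starts after T5 ends; T5 is clear from here.
T7 starts after T4 ends; T4 is clear from here.
T6 starts before T7 ends → T7 and T6 overlap.

T2 & T3, T6 & T7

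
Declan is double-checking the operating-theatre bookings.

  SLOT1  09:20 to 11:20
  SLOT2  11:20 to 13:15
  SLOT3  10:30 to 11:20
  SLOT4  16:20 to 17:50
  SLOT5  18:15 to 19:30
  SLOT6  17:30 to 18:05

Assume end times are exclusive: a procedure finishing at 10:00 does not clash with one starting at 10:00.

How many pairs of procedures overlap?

Sorted by start: SLOT1, SLOT3, SLOT2, SLOT4, SLOT6, SLOT5.
SLOT3 starts before SLOT1 ends → SLOT1 and SLOT3 overlap.
SLOT2 starts exactly when SLOT1 ends (back-to-back, no overlap), so nothing later overlaps SLOT1 either.
SLOT2 starts exactly when SLOT3 ends (back-to-back, no overlap), so nothing later overlaps SLOT3 either.
SLOT4 starts after SLOT2 ends, so nothing later overlaps SLOT2 either.
SLOT6 starts before SLOT4 ends → SLOT4 and SLOT6 overlap.
SLOT5 starts after SLOT4 ends.
SLOT5 starts after SLOT6 ends.
Overlapping pairs: SLOT1 & SLOT3, SLOT4 & SLOT6 — 2 in total.

2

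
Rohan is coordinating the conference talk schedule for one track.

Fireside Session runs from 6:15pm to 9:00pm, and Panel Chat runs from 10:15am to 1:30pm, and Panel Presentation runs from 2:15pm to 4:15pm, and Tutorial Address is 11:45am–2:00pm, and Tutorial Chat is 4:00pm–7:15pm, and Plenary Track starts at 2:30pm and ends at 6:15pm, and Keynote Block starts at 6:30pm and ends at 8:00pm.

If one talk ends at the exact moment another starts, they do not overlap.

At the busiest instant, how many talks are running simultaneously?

3

Sweep the timeline, counting +1 at each start and −1 at each end (ends before starts at a tie):
10:15am start Panel Chat → 1
11:45am start Tutorial Address → 2
1:30pm end Panel Chat → 1
2:00pm end Tutorial Address → 0
2:15pm start Panel Presentation → 1
2:30pm start Plenary Track → 2
4:00pm start Tutorial Chat → 3
4:15pm end Panel Presentation → 2
6:15pm end Plenary Track → 1
6:15pm start Fireside Session → 2
6:30pm start Keynote Block → 3
7:15pm end Tutorial Chat → 2
8:00pm end Keynote Block → 1
9:00pm end Fireside Session → 0
Peak is 3, at 4:00pm (Panel Presentation, Plenary Track, Tutorial Chat).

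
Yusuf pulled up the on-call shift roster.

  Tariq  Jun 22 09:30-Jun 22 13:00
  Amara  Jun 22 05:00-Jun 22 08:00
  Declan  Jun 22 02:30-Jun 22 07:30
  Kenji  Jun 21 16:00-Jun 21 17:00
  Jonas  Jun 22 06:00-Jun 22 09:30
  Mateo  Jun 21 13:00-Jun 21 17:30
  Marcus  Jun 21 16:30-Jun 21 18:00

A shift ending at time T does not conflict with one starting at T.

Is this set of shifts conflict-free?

No

Check each pair: they overlap iff neither finishes before the other starts.
Sorted by start: Mateo, Kenji, Marcus, Declan, Amara, Jonas, Tariq.
Kenji starts before Mateo ends → Mateo and Kenji overlap.
That's a conflict, so the schedule is not conflict-free.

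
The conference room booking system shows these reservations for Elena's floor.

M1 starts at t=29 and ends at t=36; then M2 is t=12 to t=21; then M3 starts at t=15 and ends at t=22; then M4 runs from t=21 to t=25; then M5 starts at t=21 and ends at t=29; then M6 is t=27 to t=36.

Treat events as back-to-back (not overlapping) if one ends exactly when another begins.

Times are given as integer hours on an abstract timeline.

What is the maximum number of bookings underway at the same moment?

3

Sweep the timeline, counting +1 at each start and −1 at each end (ends before starts at a tie):
t=12 start M2 → 1
t=15 start M3 → 2
t=21 end M2 → 1
t=21 start M4 → 2
t=21 start M5 → 3
t=22 end M3 → 2
t=25 end M4 → 1
t=27 start M6 → 2
t=29 end M5 → 1
t=29 start M1 → 2
t=36 end M1 → 1
t=36 end M6 → 0
Peak is 3, at t=21 (M3, M4, M5).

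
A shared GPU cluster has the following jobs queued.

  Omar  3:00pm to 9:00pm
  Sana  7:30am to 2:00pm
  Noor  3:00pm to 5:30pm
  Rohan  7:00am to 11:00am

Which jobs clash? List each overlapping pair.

Noor & Omar, Rohan & Sana

Check each pair: they overlap iff neither finishes before the other starts.
Sorted by start: Rohan, Sana, Noor, Omar.
Sana starts before Rohan ends → Rohan and Sana overlap.
Noor starts after Rohan ends; Rohan is clear from here.
Noor starts after Sana ends; Sana is clear from here.
Omar starts before Noor ends → Noor and Omar overlap.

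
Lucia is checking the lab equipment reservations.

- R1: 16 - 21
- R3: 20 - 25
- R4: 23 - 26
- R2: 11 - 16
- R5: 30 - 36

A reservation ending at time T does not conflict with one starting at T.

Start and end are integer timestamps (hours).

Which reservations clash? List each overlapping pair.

Two intervals overlap when each starts before the other ends.
Sorted by start: R2, R1, R3, R4, R5.
R1 starts exactly when R2 ends (back-to-back, no overlap); R2 is clear from here.
R3 starts before R1 ends → R1 and R3 overlap.
R4 starts after R1 ends; R1 is clear from here.
R4 starts before R3 ends → R3 and R4 overlap.
R5 starts after R3 ends.
R5 starts after R4 ends.

R1 & R3, R3 & R4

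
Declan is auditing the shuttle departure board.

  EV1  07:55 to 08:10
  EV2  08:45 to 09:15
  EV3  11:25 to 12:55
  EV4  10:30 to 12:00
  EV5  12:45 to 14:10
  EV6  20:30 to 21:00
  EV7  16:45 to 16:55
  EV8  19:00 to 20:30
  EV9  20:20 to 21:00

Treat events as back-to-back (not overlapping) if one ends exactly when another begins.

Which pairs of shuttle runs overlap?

Sorted by start: EV1, EV2, EV4, EV3, EV5, EV7, EV8, EV9, EV6.
EV2 starts after EV1 ends, so EV1 has no further overlaps.
EV4 starts after EV2 ends, so EV2 has no further overlaps.
EV3 starts before EV4 ends → EV4 and EV3 overlap.
EV5 starts after EV4 ends, so EV4 has no further overlaps.
EV5 starts before EV3 ends → EV3 and EV5 overlap.
EV7 starts after EV3 ends, so EV3 has no further overlaps.
EV7 starts after EV5 ends, so EV5 has no further overlaps.
EV8 starts after EV7 ends, so EV7 has no further overlaps.
EV9 starts before EV8 ends → EV8 and EV9 overlap.
EV6 starts exactly when EV8 ends (back-to-back, no overlap).
EV6 starts before EV9 ends → EV9 and EV6 overlap.

EV3 & EV4, EV3 & EV5, EV6 & EV9, EV8 & EV9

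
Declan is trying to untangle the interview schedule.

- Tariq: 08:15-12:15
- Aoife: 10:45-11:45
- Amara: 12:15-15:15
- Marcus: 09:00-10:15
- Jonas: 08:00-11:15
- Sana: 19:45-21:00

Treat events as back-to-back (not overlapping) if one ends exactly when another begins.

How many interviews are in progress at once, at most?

3

Sort all start/end points and keep a running count:
08:00 start Jonas → 1
08:15 start Tariq → 2
09:00 start Marcus → 3
10:15 end Marcus → 2
10:45 start Aoife → 3
11:15 end Jonas → 2
11:45 end Aoife → 1
12:15 end Tariq → 0
12:15 start Amara → 1
15:15 end Amara → 0
19:45 start Sana → 1
21:00 end Sana → 0
Peak is 3, at 09:00 (Jonas, Marcus, Tariq).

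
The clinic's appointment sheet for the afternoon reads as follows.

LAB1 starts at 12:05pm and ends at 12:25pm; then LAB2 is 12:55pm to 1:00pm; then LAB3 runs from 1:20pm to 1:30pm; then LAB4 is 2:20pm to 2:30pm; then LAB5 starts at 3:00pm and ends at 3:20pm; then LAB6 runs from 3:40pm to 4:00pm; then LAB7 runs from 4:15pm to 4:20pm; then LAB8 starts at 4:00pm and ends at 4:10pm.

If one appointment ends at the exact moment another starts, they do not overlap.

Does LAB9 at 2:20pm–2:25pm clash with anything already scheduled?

Yes — it overlaps LAB4

LAB1: ends 12:25pm at or before LAB9 starts 2:20pm → clear.
LAB2: ends 1:00pm at or before LAB9 starts 2:20pm → clear.
LAB3: ends 1:30pm at or before LAB9 starts 2:20pm → clear.
LAB4: starts 2:20pm before LAB9 ends 2:25pm, and ends 2:30pm after LAB9 starts 2:20pm → overlap.
LAB5: starts 3:00pm at or after LAB9 ends 2:25pm → clear.
LAB6: starts 3:40pm at or after LAB9 ends 2:25pm → clear.
LAB8: starts 4:00pm at or after LAB9 ends 2:25pm → clear.
LAB7: starts 4:15pm at or after LAB9 ends 2:25pm → clear.
LAB9 overlaps LAB4.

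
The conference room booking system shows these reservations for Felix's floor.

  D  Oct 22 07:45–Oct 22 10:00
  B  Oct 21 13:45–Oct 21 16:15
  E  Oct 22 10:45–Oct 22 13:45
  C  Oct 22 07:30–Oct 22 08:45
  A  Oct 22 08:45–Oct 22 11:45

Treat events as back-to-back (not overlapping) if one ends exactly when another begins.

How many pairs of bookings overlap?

Check each pair: they overlap iff neither finishes before the other starts.
Sorted by start: B, C, D, A, E.
C starts after B ends, so nothing later overlaps B either.
D starts before C ends → C and D overlap.
A starts exactly when C ends (back-to-back, no overlap), so nothing later overlaps C either.
A starts before D ends → D and A overlap.
E starts after D ends.
E starts before A ends → A and E overlap.
Overlapping pairs: A & D, A & E, C & D — 3 in total.

3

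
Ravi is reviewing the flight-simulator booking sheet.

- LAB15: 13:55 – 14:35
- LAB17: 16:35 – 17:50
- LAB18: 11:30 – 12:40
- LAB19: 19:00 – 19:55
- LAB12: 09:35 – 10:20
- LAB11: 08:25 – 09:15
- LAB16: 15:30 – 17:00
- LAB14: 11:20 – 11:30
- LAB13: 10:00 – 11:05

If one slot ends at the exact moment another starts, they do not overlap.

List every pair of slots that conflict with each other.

Two intervals overlap when each starts before the other ends.
Sorted by start: LAB11, LAB12, LAB13, LAB14, LAB18, LAB15, LAB16, LAB17, LAB19.
LAB12 starts after LAB11 ends — done with LAB11.
LAB13 starts before LAB12 ends → LAB12 and LAB13 overlap.
LAB14 starts after LAB12 ends — done with LAB12.
LAB14 starts after LAB13 ends — done with LAB13.
LAB18 starts exactly when LAB14 ends (back-to-back, no overlap) — done with LAB14.
LAB15 starts after LAB18 ends — done with LAB18.
LAB16 starts after LAB15 ends — done with LAB15.
LAB17 starts before LAB16 ends → LAB16 and LAB17 overlap.
LAB19 starts after LAB16 ends.
LAB19 starts after LAB17 ends.

LAB12 & LAB13, LAB16 & LAB17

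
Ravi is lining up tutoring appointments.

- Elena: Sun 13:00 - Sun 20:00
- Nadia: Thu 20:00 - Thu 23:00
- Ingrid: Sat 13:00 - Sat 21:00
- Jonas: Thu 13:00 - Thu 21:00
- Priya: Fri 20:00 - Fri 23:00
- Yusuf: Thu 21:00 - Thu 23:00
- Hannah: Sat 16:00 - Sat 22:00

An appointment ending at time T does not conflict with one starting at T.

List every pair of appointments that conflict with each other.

Sorted by start: Jonas, Nadia, Yusuf, Priya, Ingrid, Hannah, Elena.
Nadia starts before Jonas ends → Jonas and Nadia overlap.
Yusuf starts exactly when Jonas ends (back-to-back, no overlap) — done with Jonas.
Yusuf starts before Nadia ends → Nadia and Yusuf overlap.
Priya starts after Nadia ends — done with Nadia.
Priya starts after Yusuf ends — done with Yusuf.
Ingrid starts after Priya ends — done with Priya.
Hannah starts before Ingrid ends → Ingrid and Hannah overlap.
Elena starts after Ingrid ends.
Elena starts after Hannah ends.

Hannah & Ingrid, Jonas & Nadia, Nadia & Yusuf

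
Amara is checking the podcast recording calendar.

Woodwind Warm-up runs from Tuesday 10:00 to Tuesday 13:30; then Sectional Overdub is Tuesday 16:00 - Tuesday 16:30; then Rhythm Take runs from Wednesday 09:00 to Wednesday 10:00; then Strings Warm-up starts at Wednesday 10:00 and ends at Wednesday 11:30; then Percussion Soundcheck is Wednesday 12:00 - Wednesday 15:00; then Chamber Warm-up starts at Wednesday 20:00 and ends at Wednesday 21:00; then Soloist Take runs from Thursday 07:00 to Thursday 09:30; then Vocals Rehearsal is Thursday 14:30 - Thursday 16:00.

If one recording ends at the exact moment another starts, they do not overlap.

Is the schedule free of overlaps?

Yes

Sorted by start: Woodwind Warm-up, Sectional Overdub, Rhythm Take, Strings Warm-up, Percussion Soundcheck, Chamber Warm-up, Soloist Take, Vocals Rehearsal.
Sectional Overdub starts after Woodwind Warm-up ends; Woodwind Warm-up is clear from here.
Rhythm Take starts after Sectional Overdub ends; Sectional Overdub is clear from here.
Strings Warm-up starts exactly when Rhythm Take ends (back-to-back, no overlap); Rhythm Take is clear from here.
Percussion Soundcheck starts after Strings Warm-up ends; Strings Warm-up is clear from here.
Chamber Warm-up starts after Percussion Soundcheck ends; Percussion Soundcheck is clear from here.
Soloist Take starts after Chamber Warm-up ends; Chamber Warm-up is clear from here.
Vocals Rehearsal starts after Soloist Take ends.
Every pair is clear; the schedule has no overlaps.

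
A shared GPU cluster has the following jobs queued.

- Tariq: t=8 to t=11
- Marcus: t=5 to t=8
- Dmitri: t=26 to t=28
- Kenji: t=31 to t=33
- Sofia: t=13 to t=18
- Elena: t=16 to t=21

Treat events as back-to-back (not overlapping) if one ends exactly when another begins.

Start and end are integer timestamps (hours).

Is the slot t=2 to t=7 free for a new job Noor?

No — it overlaps Marcus

Marcus: starts t=5 before Noor ends t=7, and ends t=8 after Noor starts t=2 → overlap.
Tariq: starts t=8 at or after Noor ends t=7 → clear.
Sofia: starts t=13 at or after Noor ends t=7 → clear.
Elena: starts t=16 at or after Noor ends t=7 → clear.
Dmitri: starts t=26 at or after Noor ends t=7 → clear.
Kenji: starts t=31 at or after Noor ends t=7 → clear.
Noor overlaps Marcus.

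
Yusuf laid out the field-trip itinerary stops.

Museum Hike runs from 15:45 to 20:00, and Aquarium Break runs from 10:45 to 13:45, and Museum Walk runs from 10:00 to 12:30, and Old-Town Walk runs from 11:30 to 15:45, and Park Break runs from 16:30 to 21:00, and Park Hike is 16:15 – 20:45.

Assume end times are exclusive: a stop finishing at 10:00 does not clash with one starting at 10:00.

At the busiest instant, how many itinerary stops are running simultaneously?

3

Sweep the timeline, counting +1 at each start and −1 at each end (ends before starts at a tie):
10:00 start Museum Walk → 1
10:45 start Aquarium Break → 2
11:30 start Old-Town Walk → 3
12:30 end Museum Walk → 2
13:45 end Aquarium Break → 1
15:45 end Old-Town Walk → 0
15:45 start Museum Hike → 1
16:15 start Park Hike → 2
16:30 start Park Break → 3
20:00 end Museum Hike → 2
20:45 end Park Hike → 1
21:00 end Park Break → 0
Peak is 3, at 11:30 (Aquarium Break, Museum Walk, Old-Town Walk).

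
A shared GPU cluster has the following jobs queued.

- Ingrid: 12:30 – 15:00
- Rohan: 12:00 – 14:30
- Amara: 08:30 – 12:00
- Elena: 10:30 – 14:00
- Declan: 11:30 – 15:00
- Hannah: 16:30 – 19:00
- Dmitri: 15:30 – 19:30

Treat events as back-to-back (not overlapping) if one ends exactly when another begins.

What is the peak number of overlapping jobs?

4

Sort all start/end points and keep a running count:
08:30 start Amara → 1
10:30 start Elena → 2
11:30 start Declan → 3
12:00 end Amara → 2
12:00 start Rohan → 3
12:30 start Ingrid → 4
14:00 end Elena → 3
14:30 end Rohan → 2
15:00 end Declan → 1
15:00 end Ingrid → 0
15:30 start Dmitri → 1
16:30 start Hannah → 2
19:00 end Hannah → 1
19:30 end Dmitri → 0
Peak is 4, at 12:30 (Declan, Elena, Ingrid, Rohan).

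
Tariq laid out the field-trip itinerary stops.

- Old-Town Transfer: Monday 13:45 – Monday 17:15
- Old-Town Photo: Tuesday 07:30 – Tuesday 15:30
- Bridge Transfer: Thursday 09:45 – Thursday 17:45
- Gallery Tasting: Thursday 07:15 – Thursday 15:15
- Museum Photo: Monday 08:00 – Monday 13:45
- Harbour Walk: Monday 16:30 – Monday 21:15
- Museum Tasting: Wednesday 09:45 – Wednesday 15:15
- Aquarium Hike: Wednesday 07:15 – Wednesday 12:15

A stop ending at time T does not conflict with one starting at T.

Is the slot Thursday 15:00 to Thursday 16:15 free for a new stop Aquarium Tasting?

No — it overlaps Bridge Transfer, Gallery Tasting

Museum Photo: ends Monday 13:45 at or before Aquarium Tasting starts Thursday 15:00 → clear.
Old-Town Transfer: ends Monday 17:15 at or before Aquarium Tasting starts Thursday 15:00 → clear.
Harbour Walk: ends Monday 21:15 at or before Aquarium Tasting starts Thursday 15:00 → clear.
Old-Town Photo: ends Tuesday 15:30 at or before Aquarium Tasting starts Thursday 15:00 → clear.
Aquarium Hike: ends Wednesday 12:15 at or before Aquarium Tasting starts Thursday 15:00 → clear.
Museum Tasting: ends Wednesday 15:15 at or before Aquarium Tasting starts Thursday 15:00 → clear.
Gallery Tasting: starts Thursday 07:15 before Aquarium Tasting ends Thursday 16:15, and ends Thursday 15:15 after Aquarium Tasting starts Thursday 15:00 → overlap.
Bridge Transfer: starts Thursday 09:45 before Aquarium Tasting ends Thursday 16:15, and ends Thursday 17:45 after Aquarium Tasting starts Thursday 15:00 → overlap.
Aquarium Tasting overlaps Gallery Tasting, Bridge Transfer.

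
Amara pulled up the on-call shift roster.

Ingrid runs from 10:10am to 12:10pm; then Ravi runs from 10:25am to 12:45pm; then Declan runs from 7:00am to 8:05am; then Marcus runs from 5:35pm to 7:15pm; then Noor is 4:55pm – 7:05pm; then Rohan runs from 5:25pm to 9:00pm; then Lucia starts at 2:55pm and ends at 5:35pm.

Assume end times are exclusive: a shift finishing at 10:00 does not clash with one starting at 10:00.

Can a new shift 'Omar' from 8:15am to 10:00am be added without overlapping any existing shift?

Yes — the slot is free

Declan: ends 8:05am at or before Omar starts 8:15am → clear.
Ingrid: starts 10:10am at or after Omar ends 10:00am → clear.
Ravi: starts 10:25am at or after Omar ends 10:00am → clear.
Lucia: starts 2:55pm at or after Omar ends 10:00am → clear.
Noor: starts 4:55pm at or after Omar ends 10:00am → clear.
Rohan: starts 5:25pm at or after Omar ends 10:00am → clear.
Marcus: starts 5:35pm at or after Omar ends 10:00am → clear.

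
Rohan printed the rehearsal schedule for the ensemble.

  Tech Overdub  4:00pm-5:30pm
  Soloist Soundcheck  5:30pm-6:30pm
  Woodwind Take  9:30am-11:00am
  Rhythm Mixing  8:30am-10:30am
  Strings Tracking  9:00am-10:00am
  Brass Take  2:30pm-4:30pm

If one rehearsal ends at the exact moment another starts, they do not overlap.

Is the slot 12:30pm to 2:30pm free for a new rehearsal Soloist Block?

Yes — the slot is free

Rhythm Mixing: ends 10:30am at or before Soloist Block starts 12:30pm → clear.
Strings Tracking: ends 10:00am at or before Soloist Block starts 12:30pm → clear.
Woodwind Take: ends 11:00am at or before Soloist Block starts 12:30pm → clear.
Brass Take: starts 2:30pm at or after Soloist Block ends 2:30pm → clear.
Tech Overdub: starts 4:00pm at or after Soloist Block ends 2:30pm → clear.
Soloist Soundcheck: starts 5:30pm at or after Soloist Block ends 2:30pm → clear.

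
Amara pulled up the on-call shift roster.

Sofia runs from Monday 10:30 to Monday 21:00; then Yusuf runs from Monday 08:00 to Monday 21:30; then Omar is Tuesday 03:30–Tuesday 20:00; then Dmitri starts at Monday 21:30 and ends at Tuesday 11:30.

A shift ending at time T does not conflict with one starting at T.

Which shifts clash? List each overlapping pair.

Dmitri & Omar, Sofia & Yusuf

Sorted by start: Yusuf, Sofia, Dmitri, Omar.
Sofia starts before Yusuf ends → Yusuf and Sofia overlap.
Dmitri starts exactly when Yusuf ends (back-to-back, no overlap); Yusuf is clear from here.
Dmitri starts after Sofia ends; Sofia is clear from here.
Omar starts before Dmitri ends → Dmitri and Omar overlap.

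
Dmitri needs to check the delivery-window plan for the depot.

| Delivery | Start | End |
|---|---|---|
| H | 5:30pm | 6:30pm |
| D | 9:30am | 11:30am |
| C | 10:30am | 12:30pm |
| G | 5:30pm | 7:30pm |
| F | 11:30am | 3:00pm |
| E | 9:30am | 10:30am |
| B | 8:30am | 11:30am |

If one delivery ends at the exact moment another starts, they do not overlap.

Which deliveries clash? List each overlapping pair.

B & C, B & D, B & E, C & D, C & F, D & E, G & H

Sorted by start: B, D, E, C, F, G, H.
D starts before B ends → B and D overlap.
E starts before B ends → B and E overlap.
C starts before B ends → B and C overlap.
F starts exactly when B ends (back-to-back, no overlap) — done with B.
E starts before D ends → D and E overlap.
C starts before D ends → D and C overlap.
F starts exactly when D ends (back-to-back, no overlap) — done with D.
C starts exactly when E ends (back-to-back, no overlap) — done with E.
F starts before C ends → C and F overlap.
G starts after C ends — done with C.
G starts after F ends — done with F.
H starts before G ends → G and H overlap.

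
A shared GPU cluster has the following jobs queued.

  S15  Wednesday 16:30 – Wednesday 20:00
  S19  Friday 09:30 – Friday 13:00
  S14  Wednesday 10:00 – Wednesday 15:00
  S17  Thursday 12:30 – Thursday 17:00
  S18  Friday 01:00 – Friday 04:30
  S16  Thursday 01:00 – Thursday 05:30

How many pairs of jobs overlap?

0

Sorted by start: S14, S15, S16, S17, S18, S19.
S15 starts after S14 ends — done with S14.
S16 starts after S15 ends — done with S15.
S17 starts after S16 ends — done with S16.
S18 starts after S17 ends — done with S17.
S19 starts after S18 ends.
No pair overlaps.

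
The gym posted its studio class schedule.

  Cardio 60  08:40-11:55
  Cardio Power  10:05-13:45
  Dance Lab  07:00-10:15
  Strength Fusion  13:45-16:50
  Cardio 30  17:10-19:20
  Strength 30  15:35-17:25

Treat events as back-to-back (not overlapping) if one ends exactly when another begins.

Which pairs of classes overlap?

Cardio 30 & Strength 30, Cardio 60 & Cardio Power, Cardio 60 & Dance Lab, Cardio Power & Dance Lab, Strength 30 & Strength Fusion

Sorted by start: Dance Lab, Cardio 60, Cardio Power, Strength Fusion, Strength 30, Cardio 30.
Cardio 60 starts before Dance Lab ends → Dance Lab and Cardio 60 overlap.
Cardio Power starts before Dance Lab ends → Dance Lab and Cardio Power overlap.
Strength Fusion starts after Dance Lab ends; Dance Lab is clear from here.
Cardio Power starts before Cardio 60 ends → Cardio 60 and Cardio Power overlap.
Strength Fusion starts after Cardio 60 ends; Cardio 60 is clear from here.
Strength Fusion starts exactly when Cardio Power ends (back-to-back, no overlap); Cardio Power is clear from here.
Strength 30 starts before Strength Fusion ends → Strength Fusion and Strength 30 overlap.
Cardio 30 starts after Strength Fusion ends.
Cardio 30 starts before Strength 30 ends → Strength 30 and Cardio 30 overlap.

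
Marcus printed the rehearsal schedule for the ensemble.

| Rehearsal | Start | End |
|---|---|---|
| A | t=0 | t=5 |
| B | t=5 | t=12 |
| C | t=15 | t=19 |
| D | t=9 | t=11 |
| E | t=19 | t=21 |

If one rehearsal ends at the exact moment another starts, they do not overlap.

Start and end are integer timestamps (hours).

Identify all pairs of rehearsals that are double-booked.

B & D

Check each pair: they overlap iff neither finishes before the other starts.
Sorted by start: A, B, D, C, E.
B starts exactly when A ends (back-to-back, no overlap), so A has no further overlaps.
D starts before B ends → B and D overlap.
C starts after B ends, so B has no further overlaps.
C starts after D ends, so D has no further overlaps.
E starts exactly when C ends (back-to-back, no overlap).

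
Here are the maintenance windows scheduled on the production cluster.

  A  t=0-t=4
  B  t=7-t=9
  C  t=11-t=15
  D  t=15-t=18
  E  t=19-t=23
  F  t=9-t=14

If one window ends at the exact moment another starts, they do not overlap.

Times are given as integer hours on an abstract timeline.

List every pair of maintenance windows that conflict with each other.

Sorted by start: A, B, F, C, D, E.
B starts after A ends; A is clear from here.
F starts exactly when B ends (back-to-back, no overlap); B is clear from here.
C starts before F ends → F and C overlap.
D starts after F ends; F is clear from here.
D starts exactly when C ends (back-to-back, no overlap); C is clear from here.
E starts after D ends.

C & F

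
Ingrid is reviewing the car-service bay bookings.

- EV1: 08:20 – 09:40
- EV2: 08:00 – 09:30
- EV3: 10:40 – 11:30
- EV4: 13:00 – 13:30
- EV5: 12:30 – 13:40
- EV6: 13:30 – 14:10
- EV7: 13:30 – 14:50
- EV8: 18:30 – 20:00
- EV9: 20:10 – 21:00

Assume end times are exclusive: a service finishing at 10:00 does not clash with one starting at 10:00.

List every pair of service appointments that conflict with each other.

Sorted by start: EV2, EV1, EV3, EV5, EV4, EV6, EV7, EV8, EV9.
EV1 starts before EV2 ends → EV2 and EV1 overlap.
EV3 starts after EV2 ends, so EV2 has no further overlaps.
EV3 starts after EV1 ends, so EV1 has no further overlaps.
EV5 starts after EV3 ends, so EV3 has no further overlaps.
EV4 starts before EV5 ends → EV5 and EV4 overlap.
EV6 starts before EV5 ends → EV5 and EV6 overlap.
EV7 starts before EV5 ends → EV5 and EV7 overlap.
EV8 starts after EV5 ends, so EV5 has no further overlaps.
EV6 starts exactly when EV4 ends (back-to-back, no overlap), so EV4 has no further overlaps.
EV7 starts before EV6 ends → EV6 and EV7 overlap.
EV8 starts after EV6 ends, so EV6 has no further overlaps.
EV8 starts after EV7 ends, so EV7 has no further overlaps.
EV9 starts after EV8 ends.

EV1 & EV2, EV4 & EV5, EV5 & EV6, EV5 & EV7, EV6 & EV7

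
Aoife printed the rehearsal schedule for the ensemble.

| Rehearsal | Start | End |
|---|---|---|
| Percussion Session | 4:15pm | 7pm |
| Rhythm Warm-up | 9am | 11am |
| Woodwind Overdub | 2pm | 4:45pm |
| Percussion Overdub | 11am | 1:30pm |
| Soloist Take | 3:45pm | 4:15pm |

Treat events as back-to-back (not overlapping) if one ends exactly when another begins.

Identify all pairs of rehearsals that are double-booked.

Percussion Session & Woodwind Overdub, Soloist Take & Woodwind Overdub

Sorted by start: Rhythm Warm-up, Percussion Overdub, Woodwind Overdub, Soloist Take, Percussion Session.
Percussion Overdub starts exactly when Rhythm Warm-up ends (back-to-back, no overlap); Rhythm Warm-up is clear from here.
Woodwind Overdub starts after Percussion Overdub ends; Percussion Overdub is clear from here.
Soloist Take starts before Woodwind Overdub ends → Woodwind Overdub and Soloist Take overlap.
Percussion Session starts before Woodwind Overdub ends → Woodwind Overdub and Percussion Session overlap.
Percussion Session starts exactly when Soloist Take ends (back-to-back, no overlap).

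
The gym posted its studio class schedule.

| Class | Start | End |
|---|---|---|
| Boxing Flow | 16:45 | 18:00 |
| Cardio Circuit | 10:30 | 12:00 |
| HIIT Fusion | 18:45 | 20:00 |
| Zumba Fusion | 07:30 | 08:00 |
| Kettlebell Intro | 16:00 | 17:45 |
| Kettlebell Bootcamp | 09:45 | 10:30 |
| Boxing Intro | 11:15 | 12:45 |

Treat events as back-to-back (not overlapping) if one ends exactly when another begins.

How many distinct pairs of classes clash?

Check each pair: they overlap iff neither finishes before the other starts.
Sorted by start: Zumba Fusion, Kettlebell Bootcamp, Cardio Circuit, Boxing Intro, Kettlebell Intro, Boxing Flow, HIIT Fusion.
Kettlebell Bootcamp starts after Zumba Fusion ends; Zumba Fusion is clear from here.
Cardio Circuit starts exactly when Kettlebell Bootcamp ends (back-to-back, no overlap); Kettlebell Bootcamp is clear from here.
Boxing Intro starts before Cardio Circuit ends → Cardio Circuit and Boxing Intro overlap.
Kettlebell Intro starts after Cardio Circuit ends; Cardio Circuit is clear from here.
Kettlebell Intro starts after Boxing Intro ends; Boxing Intro is clear from here.
Boxing Flow starts before Kettlebell Intro ends → Kettlebell Intro and Boxing Flow overlap.
HIIT Fusion starts after Kettlebell Intro ends.
HIIT Fusion starts after Boxing Flow ends.
Overlapping pairs: Boxing Flow & Kettlebell Intro, Boxing Intro & Cardio Circuit — 2 in total.

2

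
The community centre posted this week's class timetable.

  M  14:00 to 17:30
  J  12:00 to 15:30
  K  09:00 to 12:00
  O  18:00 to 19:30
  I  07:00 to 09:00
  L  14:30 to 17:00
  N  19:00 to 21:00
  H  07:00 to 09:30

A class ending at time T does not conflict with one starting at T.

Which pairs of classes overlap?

H & I, H & K, J & L, J & M, L & M, N & O

Sorted by start: H, I, K, J, M, L, O, N.
I starts before H ends → H and I overlap.
K starts before H ends → H and K overlap.
J starts after H ends, so H has no further overlaps.
K starts exactly when I ends (back-to-back, no overlap), so I has no further overlaps.
J starts exactly when K ends (back-to-back, no overlap), so K has no further overlaps.
M starts before J ends → J and M overlap.
L starts before J ends → J and L overlap.
O starts after J ends, so J has no further overlaps.
L starts before M ends → M and L overlap.
O starts after M ends, so M has no further overlaps.
O starts after L ends, so L has no further overlaps.
N starts before O ends → O and N overlap.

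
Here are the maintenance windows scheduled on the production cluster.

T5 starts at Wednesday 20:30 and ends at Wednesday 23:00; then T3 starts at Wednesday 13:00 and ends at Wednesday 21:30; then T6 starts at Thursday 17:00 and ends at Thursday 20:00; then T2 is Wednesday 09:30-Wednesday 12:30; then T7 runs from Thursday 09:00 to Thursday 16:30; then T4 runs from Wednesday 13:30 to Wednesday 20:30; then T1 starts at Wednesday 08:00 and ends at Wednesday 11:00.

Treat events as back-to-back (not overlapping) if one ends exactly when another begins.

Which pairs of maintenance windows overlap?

Sorted by start: T1, T2, T3, T4, T5, T7, T6.
T2 starts before T1 ends → T1 and T2 overlap.
T3 starts after T1 ends — done with T1.
T3 starts after T2 ends — done with T2.
T4 starts before T3 ends → T3 and T4 overlap.
T5 starts before T3 ends → T3 and T5 overlap.
T7 starts after T3 ends — done with T3.
T5 starts exactly when T4 ends (back-to-back, no overlap) — done with T4.
T7 starts after T5 ends — done with T5.
T6 starts after T7 ends.

T1 & T2, T3 & T4, T3 & T5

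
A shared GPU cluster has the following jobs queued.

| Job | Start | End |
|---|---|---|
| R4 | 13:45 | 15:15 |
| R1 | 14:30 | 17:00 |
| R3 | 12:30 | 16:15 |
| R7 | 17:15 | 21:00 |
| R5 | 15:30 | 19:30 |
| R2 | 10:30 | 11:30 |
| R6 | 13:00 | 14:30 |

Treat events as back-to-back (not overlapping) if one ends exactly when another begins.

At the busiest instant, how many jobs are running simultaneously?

3

Walk through starts and ends in time order (an end at T is processed before a start at T):
10:30 start R2 → 1
11:30 end R2 → 0
12:30 start R3 → 1
13:00 start R6 → 2
13:45 start R4 → 3
14:30 end R6 → 2
14:30 start R1 → 3
15:15 end R4 → 2
15:30 start R5 → 3
16:15 end R3 → 2
17:00 end R1 → 1
17:15 start R7 → 2
19:30 end R5 → 1
21:00 end R7 → 0
Peak is 3, at 13:45 (R3, R4, R6).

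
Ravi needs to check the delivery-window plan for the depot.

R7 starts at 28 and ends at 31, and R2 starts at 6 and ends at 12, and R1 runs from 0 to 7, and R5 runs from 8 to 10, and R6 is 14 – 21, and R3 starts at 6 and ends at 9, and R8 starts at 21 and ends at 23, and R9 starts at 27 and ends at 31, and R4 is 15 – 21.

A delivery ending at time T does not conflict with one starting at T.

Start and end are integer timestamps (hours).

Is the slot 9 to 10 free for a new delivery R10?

R1: ends 7 at or before R10 starts 9 → clear.
R2: starts 6 before R10 ends 10, and ends 12 after R10 starts 9 → overlap.
R3: ends 9 at or before R10 starts 9 → clear.
R5: starts 8 before R10 ends 10, and ends 10 after R10 starts 9 → overlap.
R6: starts 14 at or after R10 ends 10 → clear.
R4: starts 15 at or after R10 ends 10 → clear.
R8: starts 21 at or after R10 ends 10 → clear.
R9: starts 27 at or after R10 ends 10 → clear.
R7: starts 28 at or after R10 ends 10 → clear.
R10 overlaps R2, R5.

No — it overlaps R2, R5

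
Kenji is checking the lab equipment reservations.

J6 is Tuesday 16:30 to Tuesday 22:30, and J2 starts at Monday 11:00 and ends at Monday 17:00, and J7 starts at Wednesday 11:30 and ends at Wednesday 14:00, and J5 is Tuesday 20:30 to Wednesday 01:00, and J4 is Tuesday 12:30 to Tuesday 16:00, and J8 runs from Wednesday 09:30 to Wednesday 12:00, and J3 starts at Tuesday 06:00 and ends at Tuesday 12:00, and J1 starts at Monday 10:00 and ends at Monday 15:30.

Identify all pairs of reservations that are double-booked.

Sorted by start: J1, J2, J3, J4, J6, J5, J8, J7.
J2 starts before J1 ends → J1 and J2 overlap.
J3 starts after J1 ends, so J1 has no further overlaps.
J3 starts after J2 ends, so J2 has no further overlaps.
J4 starts after J3 ends, so J3 has no further overlaps.
J6 starts after J4 ends, so J4 has no further overlaps.
J5 starts before J6 ends → J6 and J5 overlap.
J8 starts after J6 ends, so J6 has no further overlaps.
J8 starts after J5 ends, so J5 has no further overlaps.
J7 starts before J8 ends → J8 and J7 overlap.

J1 & J2, J5 & J6, J7 & J8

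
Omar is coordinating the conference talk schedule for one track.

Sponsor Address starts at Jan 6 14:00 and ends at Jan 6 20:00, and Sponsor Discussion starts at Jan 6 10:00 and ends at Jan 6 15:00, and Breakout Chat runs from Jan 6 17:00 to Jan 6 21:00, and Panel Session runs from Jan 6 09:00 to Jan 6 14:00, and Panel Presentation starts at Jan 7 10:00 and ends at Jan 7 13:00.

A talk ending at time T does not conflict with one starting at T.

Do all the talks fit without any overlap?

No

Two intervals overlap when each starts before the other ends.
Sorted by start: Panel Session, Sponsor Discussion, Sponsor Address, Breakout Chat, Panel Presentation.
Sponsor Discussion starts before Panel Session ends → Panel Session and Sponsor Discussion overlap.
That's a conflict, so the schedule is not conflict-free.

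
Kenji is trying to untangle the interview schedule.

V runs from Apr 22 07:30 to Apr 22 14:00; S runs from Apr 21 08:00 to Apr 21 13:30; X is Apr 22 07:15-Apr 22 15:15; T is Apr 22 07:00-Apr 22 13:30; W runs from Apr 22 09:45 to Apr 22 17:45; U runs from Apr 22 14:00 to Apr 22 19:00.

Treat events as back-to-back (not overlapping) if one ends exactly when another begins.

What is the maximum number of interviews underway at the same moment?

Sort all start/end points and keep a running count:
Apr 21 08:00 start S → 1
Apr 21 13:30 end S → 0
Apr 22 07:00 start T → 1
Apr 22 07:15 start X → 2
Apr 22 07:30 start V → 3
Apr 22 09:45 start W → 4
Apr 22 13:30 end T → 3
Apr 22 14:00 end V → 2
Apr 22 14:00 start U → 3
Apr 22 15:15 end X → 2
Apr 22 17:45 end W → 1
Apr 22 19:00 end U → 0
Peak is 4, at Apr 22 09:45 (T, V, W, X).

4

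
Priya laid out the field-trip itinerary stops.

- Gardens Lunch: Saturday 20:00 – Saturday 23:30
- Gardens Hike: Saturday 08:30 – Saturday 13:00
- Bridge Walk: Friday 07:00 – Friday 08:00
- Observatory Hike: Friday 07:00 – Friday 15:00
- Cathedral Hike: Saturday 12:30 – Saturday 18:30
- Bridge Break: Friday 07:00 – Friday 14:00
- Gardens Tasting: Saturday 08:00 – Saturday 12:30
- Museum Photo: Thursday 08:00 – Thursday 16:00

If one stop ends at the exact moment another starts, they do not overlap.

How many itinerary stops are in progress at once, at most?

3

Sweep the timeline, counting +1 at each start and −1 at each end (ends before starts at a tie):
Thursday 08:00 start Museum Photo → 1
Thursday 16:00 end Museum Photo → 0
Friday 07:00 start Bridge Break → 1
Friday 07:00 start Bridge Walk → 2
Friday 07:00 start Observatory Hike → 3
Friday 08:00 end Bridge Walk → 2
Friday 14:00 end Bridge Break → 1
Friday 15:00 end Observatory Hike → 0
Saturday 08:00 start Gardens Tasting → 1
Saturday 08:30 start Gardens Hike → 2
Saturday 12:30 end Gardens Tasting → 1
Saturday 12:30 start Cathedral Hike → 2
Saturday 13:00 end Gardens Hike → 1
Saturday 18:30 end Cathedral Hike → 0
Saturday 20:00 start Gardens Lunch → 1
Saturday 23:30 end Gardens Lunch → 0
Peak is 3, at Friday 07:00 (Bridge Break, Bridge Walk, Observatory Hike).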